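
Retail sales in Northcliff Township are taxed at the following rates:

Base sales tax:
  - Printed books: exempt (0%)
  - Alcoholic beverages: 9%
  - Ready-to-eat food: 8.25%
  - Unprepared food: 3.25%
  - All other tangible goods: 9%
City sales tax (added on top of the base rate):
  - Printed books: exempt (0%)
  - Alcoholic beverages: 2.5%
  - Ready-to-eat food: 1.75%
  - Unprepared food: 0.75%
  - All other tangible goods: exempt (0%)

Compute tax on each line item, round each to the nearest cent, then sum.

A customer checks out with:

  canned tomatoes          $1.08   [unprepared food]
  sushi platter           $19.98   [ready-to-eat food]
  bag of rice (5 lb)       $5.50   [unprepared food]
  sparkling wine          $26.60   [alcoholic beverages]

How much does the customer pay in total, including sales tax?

Canned tomatoes $1.08: unprepared food → 3.25% + 0.75% city = 4% → $0.04
Sushi platter $19.98: ready-to-eat food → 8.25% + 1.75% city = 10% → $2.00
Bag of rice (5 lb) $5.50: unprepared food → 3.25% + 0.75% city = 4% → $0.22
Sparkling wine $26.60: alcoholic beverages → 9% + 2.5% city = 11.5% → $3.06
Subtotal = $53.16; tax = $5.32; total due = $58.48

$58.48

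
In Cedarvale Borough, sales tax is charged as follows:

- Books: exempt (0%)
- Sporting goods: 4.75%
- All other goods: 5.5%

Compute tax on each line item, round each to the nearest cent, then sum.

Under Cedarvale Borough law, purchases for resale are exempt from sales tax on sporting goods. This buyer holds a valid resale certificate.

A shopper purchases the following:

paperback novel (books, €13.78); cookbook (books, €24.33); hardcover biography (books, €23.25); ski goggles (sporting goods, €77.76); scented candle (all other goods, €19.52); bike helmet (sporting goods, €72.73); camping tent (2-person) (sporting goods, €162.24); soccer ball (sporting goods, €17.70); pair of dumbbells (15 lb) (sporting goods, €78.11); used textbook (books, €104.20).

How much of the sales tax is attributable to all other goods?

Scented candle €19.52: all other goods → 5.5% → €1.07
Tax on all other goods = €1.07

€1.07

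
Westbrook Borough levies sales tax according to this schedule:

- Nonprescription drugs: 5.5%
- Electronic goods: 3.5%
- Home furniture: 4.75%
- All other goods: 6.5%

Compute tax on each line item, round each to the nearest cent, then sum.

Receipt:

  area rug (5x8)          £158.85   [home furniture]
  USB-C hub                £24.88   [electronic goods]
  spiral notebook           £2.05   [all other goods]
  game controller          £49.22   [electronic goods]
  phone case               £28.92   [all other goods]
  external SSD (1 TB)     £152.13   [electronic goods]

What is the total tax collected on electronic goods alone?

USB-C hub £24.88: electronic goods → 3.5% → £0.87
Game controller £49.22: electronic goods → 3.5% → £1.72
External SSD (1 TB) £152.13: electronic goods → 3.5% → £5.32
Tax on electronic goods = £0.87 + £1.72 + £5.32 = £7.91

£7.91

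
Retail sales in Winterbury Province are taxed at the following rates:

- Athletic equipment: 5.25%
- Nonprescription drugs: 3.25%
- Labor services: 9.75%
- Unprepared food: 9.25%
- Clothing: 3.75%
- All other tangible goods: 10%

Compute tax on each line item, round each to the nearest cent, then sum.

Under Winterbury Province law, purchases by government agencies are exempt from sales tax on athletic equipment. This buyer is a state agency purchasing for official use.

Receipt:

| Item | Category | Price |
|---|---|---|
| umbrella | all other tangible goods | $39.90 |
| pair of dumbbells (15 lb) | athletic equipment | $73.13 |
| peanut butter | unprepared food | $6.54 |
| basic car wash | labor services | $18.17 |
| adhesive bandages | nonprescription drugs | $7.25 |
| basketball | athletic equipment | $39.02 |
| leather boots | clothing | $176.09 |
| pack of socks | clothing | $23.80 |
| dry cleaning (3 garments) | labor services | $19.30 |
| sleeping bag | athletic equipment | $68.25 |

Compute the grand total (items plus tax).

Umbrella $39.90: all other tangible goods → 10% → $3.99
Pair of dumbbells (15 lb) $73.13: athletic equipment, buyer-exempt → 0% → $0.00
Peanut butter $6.54: unprepared food → 9.25% → $0.60
Basic car wash $18.17: labor services → 9.75% → $1.77
Adhesive bandages $7.25: nonprescription drugs → 3.25% → $0.24
Basketball $39.02: athletic equipment, buyer-exempt → 0% → $0.00
Leather boots $176.09: clothing → 3.75% → $6.60
Pack of socks $23.80: clothing → 3.75% → $0.89
Dry cleaning (3 garments) $19.30: labor services → 9.75% → $1.88
Sleeping bag $68.25: athletic equipment, buyer-exempt → 0% → $0.00
Subtotal = $471.45; tax = $15.97; total due = $487.42

$487.42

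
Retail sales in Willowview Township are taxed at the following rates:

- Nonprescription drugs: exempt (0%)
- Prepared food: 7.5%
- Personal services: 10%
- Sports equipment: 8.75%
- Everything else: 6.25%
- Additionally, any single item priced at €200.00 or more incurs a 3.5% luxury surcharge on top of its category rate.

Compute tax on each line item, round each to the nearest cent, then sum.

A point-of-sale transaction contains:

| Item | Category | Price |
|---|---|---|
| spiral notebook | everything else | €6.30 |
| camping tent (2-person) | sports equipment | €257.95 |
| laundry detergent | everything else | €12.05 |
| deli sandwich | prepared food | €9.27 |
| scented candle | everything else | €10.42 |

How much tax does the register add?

Spiral notebook €6.30: everything else → 6.25% → €0.39
Camping tent (2-person) €257.95: sports equipment → 8.75% + 3.5% surcharge = 12.25% → €31.60
Laundry detergent €12.05: everything else → 6.25% → €0.75
Deli sandwich €9.27: prepared food → 7.5% → €0.70
Scented candle €10.42: everything else → 6.25% → €0.65
Total tax = €0.39 + €31.60 + €0.75 + €0.70 + €0.65 = €34.09

€34.09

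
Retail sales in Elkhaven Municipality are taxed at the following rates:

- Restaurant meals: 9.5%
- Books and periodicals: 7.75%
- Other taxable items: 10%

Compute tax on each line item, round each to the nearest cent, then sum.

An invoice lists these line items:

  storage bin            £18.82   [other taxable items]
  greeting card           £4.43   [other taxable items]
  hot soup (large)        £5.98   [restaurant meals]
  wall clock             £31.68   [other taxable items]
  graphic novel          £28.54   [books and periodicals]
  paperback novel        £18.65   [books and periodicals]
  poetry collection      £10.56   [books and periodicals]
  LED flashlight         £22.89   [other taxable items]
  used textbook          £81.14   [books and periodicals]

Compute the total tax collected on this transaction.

Storage bin £18.82: other taxable items → 10% → £1.88
Greeting card £4.43: other taxable items → 10% → £0.44
Hot soup (large) £5.98: restaurant meals → 9.5% → £0.57
Wall clock £31.68: other taxable items → 10% → £3.17
Graphic novel £28.54: books and periodicals → 7.75% → £2.21
Paperback novel £18.65: books and periodicals → 7.75% → £1.45
Poetry collection £10.56: books and periodicals → 7.75% → £0.82
LED flashlight £22.89: other taxable items → 10% → £2.29
Used textbook £81.14: books and periodicals → 7.75% → £6.29
Total tax = £1.88 + £0.44 + £0.57 + £3.17 + £2.21 + £1.45 + £0.82 + £2.29 + £6.29 = £19.12

£19.12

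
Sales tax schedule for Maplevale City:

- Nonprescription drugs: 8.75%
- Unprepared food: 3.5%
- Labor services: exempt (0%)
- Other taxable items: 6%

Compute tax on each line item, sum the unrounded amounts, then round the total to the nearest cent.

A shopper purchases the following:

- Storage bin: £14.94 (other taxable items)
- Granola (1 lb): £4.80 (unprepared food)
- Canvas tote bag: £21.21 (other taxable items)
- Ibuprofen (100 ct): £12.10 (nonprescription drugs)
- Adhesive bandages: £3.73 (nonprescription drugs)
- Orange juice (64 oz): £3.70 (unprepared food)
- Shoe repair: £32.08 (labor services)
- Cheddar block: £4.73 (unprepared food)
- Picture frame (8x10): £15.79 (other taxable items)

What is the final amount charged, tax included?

£118.04

Storage bin £14.94: other taxable items → 6% → £0.8964
Granola (1 lb) £4.80: unprepared food → 3.5% → £0.168
Canvas tote bag £21.21: other taxable items → 6% → £1.2726
Ibuprofen (100 ct) £12.10: nonprescription drugs → 8.75% → £1.05875
Adhesive bandages £3.73: nonprescription drugs → 8.75% → £0.326375
Orange juice (64 oz) £3.70: unprepared food → 3.5% → £0.1295
Shoe repair £32.08: labor services → 0% → £0.00
Cheddar block £4.73: unprepared food → 3.5% → £0.16555
Picture frame (8x10) £15.79: other taxable items → 6% → £0.9474
Subtotal = £113.08; unrounded tax = £4.964575 → £4.96; total due = £118.04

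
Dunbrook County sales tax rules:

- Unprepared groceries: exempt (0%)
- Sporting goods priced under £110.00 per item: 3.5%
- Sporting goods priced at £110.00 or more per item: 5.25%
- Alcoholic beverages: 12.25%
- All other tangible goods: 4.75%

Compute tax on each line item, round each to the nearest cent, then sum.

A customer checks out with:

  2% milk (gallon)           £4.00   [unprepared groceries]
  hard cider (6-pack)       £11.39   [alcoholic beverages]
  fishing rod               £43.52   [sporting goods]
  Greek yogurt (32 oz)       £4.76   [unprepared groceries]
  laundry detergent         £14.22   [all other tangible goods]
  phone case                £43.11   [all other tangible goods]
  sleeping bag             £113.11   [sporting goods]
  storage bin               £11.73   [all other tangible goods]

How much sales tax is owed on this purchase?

£12.15

2% milk (gallon) £4.00: unprepared groceries → 0% → £0.00
Hard cider (6-pack) £11.39: alcoholic beverages → 12.25% → £1.40
Fishing rod £43.52: sporting goods, under £110.00 → 3.5% → £1.52
Greek yogurt (32 oz) £4.76: unprepared groceries → 0% → £0.00
Laundry detergent £14.22: all other tangible goods → 4.75% → £0.68
Phone case £43.11: all other tangible goods → 4.75% → £2.05
Sleeping bag £113.11: sporting goods, £110.00 or more → 5.25% → £5.94
Storage bin £11.73: all other tangible goods → 4.75% → £0.56
Total tax = £1.40 + £1.52 + £0.68 + £2.05 + £5.94 + £0.56 = £12.15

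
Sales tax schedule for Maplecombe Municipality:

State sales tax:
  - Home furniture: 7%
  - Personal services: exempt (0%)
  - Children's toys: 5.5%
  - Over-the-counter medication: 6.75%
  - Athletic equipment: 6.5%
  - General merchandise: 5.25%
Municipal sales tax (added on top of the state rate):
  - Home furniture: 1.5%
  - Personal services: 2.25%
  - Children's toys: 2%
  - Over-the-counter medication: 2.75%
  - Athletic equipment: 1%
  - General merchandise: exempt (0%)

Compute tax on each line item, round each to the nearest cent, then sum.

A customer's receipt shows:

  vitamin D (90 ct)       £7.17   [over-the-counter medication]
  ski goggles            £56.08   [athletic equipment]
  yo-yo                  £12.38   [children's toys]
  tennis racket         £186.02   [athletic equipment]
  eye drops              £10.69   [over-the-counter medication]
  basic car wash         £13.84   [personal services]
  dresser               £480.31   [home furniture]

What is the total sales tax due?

Vitamin D (90 ct) £7.17: over-the-counter medication → 6.75% + 2.75% municipal = 9.5% → £0.68
Ski goggles £56.08: athletic equipment → 6.5% + 1% municipal = 7.5% → £4.21
Yo-yo £12.38: children's toys → 5.5% + 2% municipal = 7.5% → £0.93
Tennis racket £186.02: athletic equipment → 6.5% + 1% municipal = 7.5% → £13.95
Eye drops £10.69: over-the-counter medication → 6.75% + 2.75% municipal = 9.5% → £1.02
Basic car wash £13.84: personal services → 0% + 2.25% municipal = 2.25% → £0.31
Dresser £480.31: home furniture → 7% + 1.5% municipal = 8.5% → £40.83
Total tax = £0.68 + £4.21 + £0.93 + £13.95 + £1.02 + £0.31 + £40.83 = £61.93

£61.93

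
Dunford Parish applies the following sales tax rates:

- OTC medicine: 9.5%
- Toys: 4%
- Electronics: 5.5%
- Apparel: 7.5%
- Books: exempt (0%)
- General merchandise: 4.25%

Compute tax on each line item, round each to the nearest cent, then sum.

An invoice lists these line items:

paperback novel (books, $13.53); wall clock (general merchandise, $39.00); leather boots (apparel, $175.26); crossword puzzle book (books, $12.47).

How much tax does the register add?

Paperback novel $13.53: books → 0% → $0.00
Wall clock $39.00: general merchandise → 4.25% → $1.66
Leather boots $175.26: apparel → 7.5% → $13.14
Crossword puzzle book $12.47: books → 0% → $0.00
Total tax = $1.66 + $13.14 = $14.80

$14.80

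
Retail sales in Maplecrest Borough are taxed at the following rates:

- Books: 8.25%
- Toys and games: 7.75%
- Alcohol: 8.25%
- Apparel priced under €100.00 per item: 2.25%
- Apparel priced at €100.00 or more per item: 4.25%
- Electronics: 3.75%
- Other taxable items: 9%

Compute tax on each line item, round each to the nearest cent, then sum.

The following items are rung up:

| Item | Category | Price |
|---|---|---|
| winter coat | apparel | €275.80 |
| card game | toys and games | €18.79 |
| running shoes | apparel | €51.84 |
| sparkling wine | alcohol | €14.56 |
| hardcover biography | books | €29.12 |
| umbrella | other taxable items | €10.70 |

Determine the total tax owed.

Winter coat €275.80: apparel, €100.00 or more → 4.25% → €11.72
Card game €18.79: toys and games → 7.75% → €1.46
Running shoes €51.84: apparel, under €100.00 → 2.25% → €1.17
Sparkling wine €14.56: alcohol → 8.25% → €1.20
Hardcover biography €29.12: books → 8.25% → €2.40
Umbrella €10.70: other taxable items → 9% → €0.96
Total tax = €11.72 + €1.46 + €1.17 + €1.20 + €2.40 + €0.96 = €18.91

€18.91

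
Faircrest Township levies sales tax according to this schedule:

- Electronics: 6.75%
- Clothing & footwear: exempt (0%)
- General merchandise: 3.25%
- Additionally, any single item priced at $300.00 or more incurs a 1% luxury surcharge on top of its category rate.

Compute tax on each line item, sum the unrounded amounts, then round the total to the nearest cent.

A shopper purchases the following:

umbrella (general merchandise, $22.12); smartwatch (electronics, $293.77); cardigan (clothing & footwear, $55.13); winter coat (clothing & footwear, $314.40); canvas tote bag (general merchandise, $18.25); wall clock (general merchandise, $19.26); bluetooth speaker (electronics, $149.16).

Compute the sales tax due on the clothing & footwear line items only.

Cardigan $55.13: clothing & footwear → 0% → $0.00
Winter coat $314.40: clothing & footwear → 0% + 1% surcharge = 1% → $3.144
Tax on clothing & footwear: unrounded sum = $3.144 → $3.14

$3.14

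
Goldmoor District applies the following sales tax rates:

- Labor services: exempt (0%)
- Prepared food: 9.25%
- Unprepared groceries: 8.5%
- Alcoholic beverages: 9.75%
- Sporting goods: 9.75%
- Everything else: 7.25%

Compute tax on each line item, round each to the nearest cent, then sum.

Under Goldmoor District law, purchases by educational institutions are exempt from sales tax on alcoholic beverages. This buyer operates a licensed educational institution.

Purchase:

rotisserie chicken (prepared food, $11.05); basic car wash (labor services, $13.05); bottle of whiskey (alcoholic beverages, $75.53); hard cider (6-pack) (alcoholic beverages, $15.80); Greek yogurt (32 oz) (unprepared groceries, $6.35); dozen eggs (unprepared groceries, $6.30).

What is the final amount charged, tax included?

$130.18

Rotisserie chicken $11.05: prepared food → 9.25% → $1.02
Basic car wash $13.05: labor services → 0% → $0.00
Bottle of whiskey $75.53: alcoholic beverages, buyer-exempt → 0% → $0.00
Hard cider (6-pack) $15.80: alcoholic beverages, buyer-exempt → 0% → $0.00
Greek yogurt (32 oz) $6.35: unprepared groceries → 8.5% → $0.54
Dozen eggs $6.30: unprepared groceries → 8.5% → $0.54
Subtotal = $128.08; tax = $2.10; total due = $130.18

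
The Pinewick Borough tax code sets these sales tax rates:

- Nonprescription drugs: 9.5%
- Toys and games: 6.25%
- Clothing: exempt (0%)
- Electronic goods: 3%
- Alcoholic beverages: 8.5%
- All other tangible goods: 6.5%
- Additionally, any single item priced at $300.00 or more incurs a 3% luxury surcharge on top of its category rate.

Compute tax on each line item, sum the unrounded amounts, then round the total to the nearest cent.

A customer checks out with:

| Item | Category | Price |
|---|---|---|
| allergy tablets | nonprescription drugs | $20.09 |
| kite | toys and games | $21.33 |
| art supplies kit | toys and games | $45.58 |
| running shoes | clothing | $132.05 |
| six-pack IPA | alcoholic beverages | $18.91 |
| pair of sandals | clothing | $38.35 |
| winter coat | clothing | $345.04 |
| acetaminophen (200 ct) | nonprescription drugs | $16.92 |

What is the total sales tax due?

$19.66

Allergy tablets $20.09: nonprescription drugs → 9.5% → $1.90855
Kite $21.33: toys and games → 6.25% → $1.333125
Art supplies kit $45.58: toys and games → 6.25% → $2.84875
Running shoes $132.05: clothing → 0% → $0.00
Six-pack IPA $18.91: alcoholic beverages → 8.5% → $1.60735
Pair of sandals $38.35: clothing → 0% → $0.00
Winter coat $345.04: clothing → 0% + 3% surcharge = 3% → $10.3512
Acetaminophen (200 ct) $16.92: nonprescription drugs → 9.5% → $1.6074
Unrounded tax sum = $19.656375 → $19.66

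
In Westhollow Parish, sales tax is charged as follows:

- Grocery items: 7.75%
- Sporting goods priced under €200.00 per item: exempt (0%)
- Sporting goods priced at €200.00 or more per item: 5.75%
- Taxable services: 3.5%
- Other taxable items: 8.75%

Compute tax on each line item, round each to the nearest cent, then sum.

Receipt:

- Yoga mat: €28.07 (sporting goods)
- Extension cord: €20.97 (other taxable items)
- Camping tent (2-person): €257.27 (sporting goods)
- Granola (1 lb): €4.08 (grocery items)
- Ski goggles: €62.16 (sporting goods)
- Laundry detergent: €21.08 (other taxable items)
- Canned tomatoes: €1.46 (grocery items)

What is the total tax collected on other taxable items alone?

Extension cord €20.97: other taxable items → 8.75% → €1.83
Laundry detergent €21.08: other taxable items → 8.75% → €1.84
Tax on other taxable items = €1.83 + €1.84 = €3.67

€3.67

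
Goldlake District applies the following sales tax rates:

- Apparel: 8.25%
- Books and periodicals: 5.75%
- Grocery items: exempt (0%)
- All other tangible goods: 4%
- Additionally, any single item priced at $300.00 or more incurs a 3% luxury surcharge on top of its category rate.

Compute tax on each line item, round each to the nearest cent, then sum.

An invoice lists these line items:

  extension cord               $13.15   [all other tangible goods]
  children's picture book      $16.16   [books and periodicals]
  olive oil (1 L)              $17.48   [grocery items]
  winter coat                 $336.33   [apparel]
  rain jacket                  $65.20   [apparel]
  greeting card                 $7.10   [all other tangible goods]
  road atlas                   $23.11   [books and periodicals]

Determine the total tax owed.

Extension cord $13.15: all other tangible goods → 4% → $0.53
Children's picture book $16.16: books and periodicals → 5.75% → $0.93
Olive oil (1 L) $17.48: grocery items → 0% → $0.00
Winter coat $336.33: apparel → 8.25% + 3% surcharge = 11.25% → $37.84
Rain jacket $65.20: apparel → 8.25% → $5.38
Greeting card $7.10: all other tangible goods → 4% → $0.28
Road atlas $23.11: books and periodicals → 5.75% → $1.33
Total tax = $0.53 + $0.93 + $37.84 + $5.38 + $0.28 + $1.33 = $46.29

$46.29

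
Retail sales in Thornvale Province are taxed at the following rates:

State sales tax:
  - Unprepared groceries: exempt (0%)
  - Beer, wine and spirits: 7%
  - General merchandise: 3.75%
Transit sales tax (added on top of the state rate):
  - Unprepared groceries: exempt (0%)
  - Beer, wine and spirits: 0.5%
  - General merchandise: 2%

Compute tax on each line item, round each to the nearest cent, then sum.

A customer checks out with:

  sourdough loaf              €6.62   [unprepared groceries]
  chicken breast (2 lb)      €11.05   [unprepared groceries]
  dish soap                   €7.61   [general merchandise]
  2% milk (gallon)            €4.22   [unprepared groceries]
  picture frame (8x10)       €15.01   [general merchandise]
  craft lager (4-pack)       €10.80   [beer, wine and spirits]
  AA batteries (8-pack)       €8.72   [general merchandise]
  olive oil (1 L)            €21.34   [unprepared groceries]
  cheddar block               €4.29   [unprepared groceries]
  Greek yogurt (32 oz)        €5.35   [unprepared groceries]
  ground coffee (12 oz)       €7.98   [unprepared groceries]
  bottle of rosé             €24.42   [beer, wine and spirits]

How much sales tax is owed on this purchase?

€4.44

Sourdough loaf €6.62: unprepared groceries → 0% + 0% transit = 0% → €0.00
Chicken breast (2 lb) €11.05: unprepared groceries → 0% + 0% transit = 0% → €0.00
Dish soap €7.61: general merchandise → 3.75% + 2% transit = 5.75% → €0.44
2% milk (gallon) €4.22: unprepared groceries → 0% + 0% transit = 0% → €0.00
Picture frame (8x10) €15.01: general merchandise → 3.75% + 2% transit = 5.75% → €0.86
Craft lager (4-pack) €10.80: beer, wine and spirits → 7% + 0.5% transit = 7.5% → €0.81
AA batteries (8-pack) €8.72: general merchandise → 3.75% + 2% transit = 5.75% → €0.50
Olive oil (1 L) €21.34: unprepared groceries → 0% + 0% transit = 0% → €0.00
Cheddar block €4.29: unprepared groceries → 0% + 0% transit = 0% → €0.00
Greek yogurt (32 oz) €5.35: unprepared groceries → 0% + 0% transit = 0% → €0.00
Ground coffee (12 oz) €7.98: unprepared groceries → 0% + 0% transit = 0% → €0.00
Bottle of rosé €24.42: beer, wine and spirits → 7% + 0.5% transit = 7.5% → €1.83
Total tax = €0.44 + €0.86 + €0.81 + €0.50 + €1.83 = €4.44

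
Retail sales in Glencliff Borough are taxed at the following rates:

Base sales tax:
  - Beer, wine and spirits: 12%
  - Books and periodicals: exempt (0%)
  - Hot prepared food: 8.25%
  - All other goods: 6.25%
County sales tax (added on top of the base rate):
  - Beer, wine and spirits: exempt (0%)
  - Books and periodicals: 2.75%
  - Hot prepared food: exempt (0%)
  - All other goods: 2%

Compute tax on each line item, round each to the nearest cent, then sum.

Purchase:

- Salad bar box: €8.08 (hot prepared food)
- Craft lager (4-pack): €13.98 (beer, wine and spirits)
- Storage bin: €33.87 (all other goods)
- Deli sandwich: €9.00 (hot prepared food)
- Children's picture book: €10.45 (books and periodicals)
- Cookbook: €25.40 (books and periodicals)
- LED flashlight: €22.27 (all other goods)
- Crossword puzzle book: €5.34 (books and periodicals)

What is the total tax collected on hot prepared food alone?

Salad bar box €8.08: hot prepared food → 8.25% + 0% county = 8.25% → €0.67
Deli sandwich €9.00: hot prepared food → 8.25% + 0% county = 8.25% → €0.74
Tax on hot prepared food = €0.67 + €0.74 = €1.41

€1.41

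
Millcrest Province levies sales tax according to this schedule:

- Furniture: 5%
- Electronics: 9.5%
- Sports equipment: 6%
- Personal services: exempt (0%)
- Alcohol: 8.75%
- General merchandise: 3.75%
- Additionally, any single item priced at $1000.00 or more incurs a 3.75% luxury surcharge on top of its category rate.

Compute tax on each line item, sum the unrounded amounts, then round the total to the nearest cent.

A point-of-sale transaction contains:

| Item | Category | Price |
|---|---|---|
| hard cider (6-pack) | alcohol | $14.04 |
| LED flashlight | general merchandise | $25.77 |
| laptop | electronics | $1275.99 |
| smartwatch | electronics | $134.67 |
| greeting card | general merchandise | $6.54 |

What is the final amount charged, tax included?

$1641.31

Hard cider (6-pack) $14.04: alcohol → 8.75% → $1.2285
LED flashlight $25.77: general merchandise → 3.75% → $0.966375
Laptop $1275.99: electronics → 9.5% + 3.75% surcharge = 13.25% → $169.068675
Smartwatch $134.67: electronics → 9.5% → $12.79365
Greeting card $6.54: general merchandise → 3.75% → $0.24525
Subtotal = $1457.01; unrounded tax = $184.30245 → $184.30; total due = $1641.31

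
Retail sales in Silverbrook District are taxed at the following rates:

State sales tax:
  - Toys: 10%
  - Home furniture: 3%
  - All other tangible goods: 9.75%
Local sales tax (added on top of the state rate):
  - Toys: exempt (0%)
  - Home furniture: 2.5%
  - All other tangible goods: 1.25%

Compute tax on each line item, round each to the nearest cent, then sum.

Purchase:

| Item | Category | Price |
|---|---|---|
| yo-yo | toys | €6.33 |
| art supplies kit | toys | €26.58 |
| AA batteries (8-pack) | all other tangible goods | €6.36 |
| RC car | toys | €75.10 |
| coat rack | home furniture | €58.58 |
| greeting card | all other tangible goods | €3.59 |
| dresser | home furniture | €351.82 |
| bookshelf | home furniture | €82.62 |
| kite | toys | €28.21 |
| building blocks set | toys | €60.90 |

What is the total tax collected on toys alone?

Yo-yo €6.33: toys → 10% + 0% local = 10% → €0.63
Art supplies kit €26.58: toys → 10% + 0% local = 10% → €2.66
RC car €75.10: toys → 10% + 0% local = 10% → €7.51
Kite €28.21: toys → 10% + 0% local = 10% → €2.82
Building blocks set €60.90: toys → 10% + 0% local = 10% → €6.09
Tax on toys = €0.63 + €2.66 + €7.51 + €2.82 + €6.09 = €19.71

€19.71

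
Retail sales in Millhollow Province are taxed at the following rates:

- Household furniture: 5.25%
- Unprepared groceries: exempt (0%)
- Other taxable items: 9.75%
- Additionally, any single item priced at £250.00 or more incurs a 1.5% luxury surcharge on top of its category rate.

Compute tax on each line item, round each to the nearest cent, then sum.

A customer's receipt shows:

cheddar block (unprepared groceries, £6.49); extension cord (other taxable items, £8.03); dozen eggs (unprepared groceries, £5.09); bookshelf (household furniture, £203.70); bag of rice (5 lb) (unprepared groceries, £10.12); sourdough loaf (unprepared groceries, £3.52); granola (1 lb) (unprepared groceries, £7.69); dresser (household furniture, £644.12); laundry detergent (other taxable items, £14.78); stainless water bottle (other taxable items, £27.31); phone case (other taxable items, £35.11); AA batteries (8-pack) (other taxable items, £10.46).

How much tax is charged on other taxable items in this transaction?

£9.32

Extension cord £8.03: other taxable items → 9.75% → £0.78
Laundry detergent £14.78: other taxable items → 9.75% → £1.44
Stainless water bottle £27.31: other taxable items → 9.75% → £2.66
Phone case £35.11: other taxable items → 9.75% → £3.42
AA batteries (8-pack) £10.46: other taxable items → 9.75% → £1.02
Tax on other taxable items = £0.78 + £1.44 + £2.66 + £3.42 + £1.02 = £9.32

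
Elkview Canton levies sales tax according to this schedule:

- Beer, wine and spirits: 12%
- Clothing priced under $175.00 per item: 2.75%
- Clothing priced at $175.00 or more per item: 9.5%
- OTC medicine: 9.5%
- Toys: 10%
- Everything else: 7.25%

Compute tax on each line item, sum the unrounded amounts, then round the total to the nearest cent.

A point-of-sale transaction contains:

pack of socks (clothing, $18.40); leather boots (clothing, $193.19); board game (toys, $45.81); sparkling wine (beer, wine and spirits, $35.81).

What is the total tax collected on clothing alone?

$18.86

Pack of socks $18.40: clothing, under $175.00 → 2.75% → $0.506
Leather boots $193.19: clothing, $175.00 or more → 9.5% → $18.35305
Tax on clothing: unrounded sum = $18.85905 → $18.86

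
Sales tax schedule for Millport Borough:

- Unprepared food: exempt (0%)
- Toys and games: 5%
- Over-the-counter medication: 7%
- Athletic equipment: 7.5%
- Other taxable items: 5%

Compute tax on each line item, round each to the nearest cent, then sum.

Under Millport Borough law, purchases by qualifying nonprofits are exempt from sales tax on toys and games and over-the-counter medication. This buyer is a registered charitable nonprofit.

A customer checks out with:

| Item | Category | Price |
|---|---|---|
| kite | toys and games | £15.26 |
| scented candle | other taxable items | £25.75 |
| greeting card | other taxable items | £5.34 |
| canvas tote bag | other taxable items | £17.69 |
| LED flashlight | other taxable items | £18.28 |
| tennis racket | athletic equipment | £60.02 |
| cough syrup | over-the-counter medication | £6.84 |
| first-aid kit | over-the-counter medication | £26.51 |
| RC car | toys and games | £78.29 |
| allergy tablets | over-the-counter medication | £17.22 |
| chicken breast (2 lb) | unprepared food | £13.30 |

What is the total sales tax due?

Kite £15.26: toys and games, buyer-exempt → 0% → £0.00
Scented candle £25.75: other taxable items → 5% → £1.29
Greeting card £5.34: other taxable items → 5% → £0.27
Canvas tote bag £17.69: other taxable items → 5% → £0.88
LED flashlight £18.28: other taxable items → 5% → £0.91
Tennis racket £60.02: athletic equipment → 7.5% → £4.50
Cough syrup £6.84: over-the-counter medication, buyer-exempt → 0% → £0.00
First-aid kit £26.51: over-the-counter medication, buyer-exempt → 0% → £0.00
RC car £78.29: toys and games, buyer-exempt → 0% → £0.00
Allergy tablets £17.22: over-the-counter medication, buyer-exempt → 0% → £0.00
Chicken breast (2 lb) £13.30: unprepared food → 0% → £0.00
Total tax = £1.29 + £0.27 + £0.88 + £0.91 + £4.50 = £7.85

£7.85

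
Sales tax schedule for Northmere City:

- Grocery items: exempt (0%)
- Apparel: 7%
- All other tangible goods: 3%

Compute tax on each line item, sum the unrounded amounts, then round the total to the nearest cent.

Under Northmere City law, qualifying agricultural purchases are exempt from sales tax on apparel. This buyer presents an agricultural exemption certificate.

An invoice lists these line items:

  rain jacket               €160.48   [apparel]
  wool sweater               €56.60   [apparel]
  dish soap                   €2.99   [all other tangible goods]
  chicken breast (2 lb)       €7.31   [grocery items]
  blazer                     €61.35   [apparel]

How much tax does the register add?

€0.09

Rain jacket €160.48: apparel, buyer-exempt → 0% → €0.00
Wool sweater €56.60: apparel, buyer-exempt → 0% → €0.00
Dish soap €2.99: all other tangible goods → 3% → €0.0897
Chicken breast (2 lb) €7.31: grocery items → 0% → €0.00
Blazer €61.35: apparel, buyer-exempt → 0% → €0.00
Unrounded tax sum = €0.0897 → €0.09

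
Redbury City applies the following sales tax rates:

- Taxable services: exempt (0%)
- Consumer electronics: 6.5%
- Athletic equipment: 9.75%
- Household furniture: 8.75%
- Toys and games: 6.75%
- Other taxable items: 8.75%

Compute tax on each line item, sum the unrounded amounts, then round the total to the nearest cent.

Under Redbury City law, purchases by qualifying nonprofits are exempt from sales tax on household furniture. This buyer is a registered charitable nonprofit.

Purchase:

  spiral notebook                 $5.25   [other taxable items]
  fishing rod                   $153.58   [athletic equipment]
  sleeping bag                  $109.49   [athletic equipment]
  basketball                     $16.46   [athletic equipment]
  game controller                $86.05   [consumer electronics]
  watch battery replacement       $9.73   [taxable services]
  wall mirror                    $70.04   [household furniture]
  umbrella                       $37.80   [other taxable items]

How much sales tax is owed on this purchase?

$36.61

Spiral notebook $5.25: other taxable items → 8.75% → $0.459375
Fishing rod $153.58: athletic equipment → 9.75% → $14.97405
Sleeping bag $109.49: athletic equipment → 9.75% → $10.675275
Basketball $16.46: athletic equipment → 9.75% → $1.60485
Game controller $86.05: consumer electronics → 6.5% → $5.59325
Watch battery replacement $9.73: taxable services → 0% → $0.00
Wall mirror $70.04: household furniture, buyer-exempt → 0% → $0.00
Umbrella $37.80: other taxable items → 8.75% → $3.3075
Unrounded tax sum = $36.6143 → $36.61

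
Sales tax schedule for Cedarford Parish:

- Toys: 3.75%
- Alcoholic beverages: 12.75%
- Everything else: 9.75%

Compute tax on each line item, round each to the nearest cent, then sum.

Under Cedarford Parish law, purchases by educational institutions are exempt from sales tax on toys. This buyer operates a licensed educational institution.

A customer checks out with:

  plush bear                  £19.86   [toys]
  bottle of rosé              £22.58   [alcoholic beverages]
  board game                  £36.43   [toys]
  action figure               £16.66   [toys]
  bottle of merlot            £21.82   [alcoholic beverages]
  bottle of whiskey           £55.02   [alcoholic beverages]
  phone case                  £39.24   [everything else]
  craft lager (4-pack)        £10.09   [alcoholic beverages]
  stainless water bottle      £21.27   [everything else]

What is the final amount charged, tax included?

£262.84

Plush bear £19.86: toys, buyer-exempt → 0% → £0.00
Bottle of rosé £22.58: alcoholic beverages → 12.75% → £2.88
Board game £36.43: toys, buyer-exempt → 0% → £0.00
Action figure £16.66: toys, buyer-exempt → 0% → £0.00
Bottle of merlot £21.82: alcoholic beverages → 12.75% → £2.78
Bottle of whiskey £55.02: alcoholic beverages → 12.75% → £7.02
Phone case £39.24: everything else → 9.75% → £3.83
Craft lager (4-pack) £10.09: alcoholic beverages → 12.75% → £1.29
Stainless water bottle £21.27: everything else → 9.75% → £2.07
Subtotal = £242.97; tax = £19.87; total due = £262.84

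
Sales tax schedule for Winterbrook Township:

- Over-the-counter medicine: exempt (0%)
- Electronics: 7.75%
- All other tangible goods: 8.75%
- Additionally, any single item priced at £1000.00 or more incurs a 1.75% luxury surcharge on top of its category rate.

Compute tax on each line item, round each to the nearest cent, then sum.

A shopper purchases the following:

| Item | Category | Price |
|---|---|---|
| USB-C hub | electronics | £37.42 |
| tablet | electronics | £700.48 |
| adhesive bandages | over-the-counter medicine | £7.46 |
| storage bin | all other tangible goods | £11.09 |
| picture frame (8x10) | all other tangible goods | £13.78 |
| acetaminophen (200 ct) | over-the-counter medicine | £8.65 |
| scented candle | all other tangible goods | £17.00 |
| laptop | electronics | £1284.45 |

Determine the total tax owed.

USB-C hub £37.42: electronics → 7.75% → £2.90
Tablet £700.48: electronics → 7.75% → £54.29
Adhesive bandages £7.46: over-the-counter medicine → 0% → £0.00
Storage bin £11.09: all other tangible goods → 8.75% → £0.97
Picture frame (8x10) £13.78: all other tangible goods → 8.75% → £1.21
Acetaminophen (200 ct) £8.65: over-the-counter medicine → 0% → £0.00
Scented candle £17.00: all other tangible goods → 8.75% → £1.49
Laptop £1284.45: electronics → 7.75% + 1.75% surcharge = 9.5% → £122.02
Total tax = £2.90 + £54.29 + £0.97 + £1.21 + £1.49 + £122.02 = £182.88

£182.88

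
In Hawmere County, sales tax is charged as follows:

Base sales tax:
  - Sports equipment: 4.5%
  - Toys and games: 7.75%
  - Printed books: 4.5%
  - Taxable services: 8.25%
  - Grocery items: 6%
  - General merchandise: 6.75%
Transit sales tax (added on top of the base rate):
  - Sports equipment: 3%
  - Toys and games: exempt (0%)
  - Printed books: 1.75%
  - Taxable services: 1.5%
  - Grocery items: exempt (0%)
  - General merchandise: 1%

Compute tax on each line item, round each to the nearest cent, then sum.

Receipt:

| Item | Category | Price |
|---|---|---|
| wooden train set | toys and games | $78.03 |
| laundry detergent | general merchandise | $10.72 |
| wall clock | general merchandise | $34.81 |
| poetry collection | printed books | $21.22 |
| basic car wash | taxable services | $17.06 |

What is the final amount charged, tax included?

$174.41

Wooden train set $78.03: toys and games → 7.75% + 0% transit = 7.75% → $6.05
Laundry detergent $10.72: general merchandise → 6.75% + 1% transit = 7.75% → $0.83
Wall clock $34.81: general merchandise → 6.75% + 1% transit = 7.75% → $2.70
Poetry collection $21.22: printed books → 4.5% + 1.75% transit = 6.25% → $1.33
Basic car wash $17.06: taxable services → 8.25% + 1.5% transit = 9.75% → $1.66
Subtotal = $161.84; tax = $12.57; total due = $174.41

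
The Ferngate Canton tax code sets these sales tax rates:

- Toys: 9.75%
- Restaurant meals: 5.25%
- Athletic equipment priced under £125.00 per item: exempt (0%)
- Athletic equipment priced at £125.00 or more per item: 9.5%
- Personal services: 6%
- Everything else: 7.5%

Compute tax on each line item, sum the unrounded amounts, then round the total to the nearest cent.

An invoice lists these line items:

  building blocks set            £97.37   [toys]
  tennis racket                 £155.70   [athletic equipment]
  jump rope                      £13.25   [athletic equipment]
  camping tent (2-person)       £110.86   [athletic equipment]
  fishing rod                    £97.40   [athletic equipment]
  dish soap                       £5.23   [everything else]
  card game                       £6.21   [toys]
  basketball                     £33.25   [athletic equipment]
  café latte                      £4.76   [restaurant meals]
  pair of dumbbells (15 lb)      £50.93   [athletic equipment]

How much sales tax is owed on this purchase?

Building blocks set £97.37: toys → 9.75% → £9.493575
Tennis racket £155.70: athletic equipment, £125.00 or more → 9.5% → £14.7915
Jump rope £13.25: athletic equipment, under £125.00 → 0% → £0.00
Camping tent (2-person) £110.86: athletic equipment, under £125.00 → 0% → £0.00
Fishing rod £97.40: athletic equipment, under £125.00 → 0% → £0.00
Dish soap £5.23: everything else → 7.5% → £0.39225
Card game £6.21: toys → 9.75% → £0.605475
Basketball £33.25: athletic equipment, under £125.00 → 0% → £0.00
Café latte £4.76: restaurant meals → 5.25% → £0.2499
Pair of dumbbells (15 lb) £50.93: athletic equipment, under £125.00 → 0% → £0.00
Unrounded tax sum = £25.5327 → £25.53

£25.53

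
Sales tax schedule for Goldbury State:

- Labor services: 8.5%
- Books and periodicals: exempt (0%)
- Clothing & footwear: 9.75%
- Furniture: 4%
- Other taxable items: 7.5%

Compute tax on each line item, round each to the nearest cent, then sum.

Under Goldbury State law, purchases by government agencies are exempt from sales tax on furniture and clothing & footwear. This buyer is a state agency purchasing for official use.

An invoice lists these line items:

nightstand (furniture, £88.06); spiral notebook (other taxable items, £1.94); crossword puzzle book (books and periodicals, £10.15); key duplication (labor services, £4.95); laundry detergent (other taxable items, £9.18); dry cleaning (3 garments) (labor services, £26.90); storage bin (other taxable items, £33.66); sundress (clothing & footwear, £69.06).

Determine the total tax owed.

£6.07

Nightstand £88.06: furniture, buyer-exempt → 0% → £0.00
Spiral notebook £1.94: other taxable items → 7.5% → £0.15
Crossword puzzle book £10.15: books and periodicals → 0% → £0.00
Key duplication £4.95: labor services → 8.5% → £0.42
Laundry detergent £9.18: other taxable items → 7.5% → £0.69
Dry cleaning (3 garments) £26.90: labor services → 8.5% → £2.29
Storage bin £33.66: other taxable items → 7.5% → £2.52
Sundress £69.06: clothing & footwear, buyer-exempt → 0% → £0.00
Total tax = £0.15 + £0.42 + £0.69 + £2.29 + £2.52 = £6.07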